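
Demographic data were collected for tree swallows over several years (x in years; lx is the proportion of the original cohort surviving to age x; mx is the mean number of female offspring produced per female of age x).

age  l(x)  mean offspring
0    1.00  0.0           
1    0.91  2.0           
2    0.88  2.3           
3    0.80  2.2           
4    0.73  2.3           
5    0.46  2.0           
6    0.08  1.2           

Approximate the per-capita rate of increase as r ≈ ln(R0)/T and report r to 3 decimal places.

0.762

R0 = Σ lx·mx = 0 + 1.82 + 2.024 + 1.76 + 1.679 + 0.92 + 0.096 = 8.299
Σ x·lx·mx = 23.04; T = 23.04/8.299 = 2.77624…
r ≈ ln(R0)/T = ln(8.299)/2.77624… = 0.76223… → 0.762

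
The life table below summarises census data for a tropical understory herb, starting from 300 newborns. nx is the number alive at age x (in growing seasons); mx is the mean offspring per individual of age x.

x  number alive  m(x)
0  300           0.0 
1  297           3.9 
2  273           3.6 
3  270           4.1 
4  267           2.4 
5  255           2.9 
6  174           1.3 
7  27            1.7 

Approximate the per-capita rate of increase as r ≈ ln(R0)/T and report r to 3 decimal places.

0.952

lx = nx/n0 = nx/300: 1, 0.99, 0.91, 0.9, 0.89, 0.85, 0.58, 0.09
R0 = Σ lx·mx = 0 + 3.861 + 3.276 + 3.69 + 2.136 + 2.465 + 0.754 + 0.153 = 16.335
Σ x·lx·mx = 47.947; T = 47.947/16.335 = 2.93523…
r ≈ ln(R0)/T = ln(16.335)/2.93523… = 0.95165… → 0.952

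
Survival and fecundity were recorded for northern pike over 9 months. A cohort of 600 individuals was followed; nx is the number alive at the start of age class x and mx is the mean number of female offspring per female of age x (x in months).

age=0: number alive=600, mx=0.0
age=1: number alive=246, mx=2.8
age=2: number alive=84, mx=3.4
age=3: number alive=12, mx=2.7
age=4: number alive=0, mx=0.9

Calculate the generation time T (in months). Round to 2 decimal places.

1.35

lx = nx/n0 = nx/600: 1, 0.41, 0.14, 0.02, 0
lx·mx: 0, 1.148, 0.476, 0.054, 0 → R0 = 1.678
x·lx·mx: 0, 1.148, 0.952, 0.162, 0 → Σ = 2.262
T = 2.262 / 1.678 = 1.348033… → 1.35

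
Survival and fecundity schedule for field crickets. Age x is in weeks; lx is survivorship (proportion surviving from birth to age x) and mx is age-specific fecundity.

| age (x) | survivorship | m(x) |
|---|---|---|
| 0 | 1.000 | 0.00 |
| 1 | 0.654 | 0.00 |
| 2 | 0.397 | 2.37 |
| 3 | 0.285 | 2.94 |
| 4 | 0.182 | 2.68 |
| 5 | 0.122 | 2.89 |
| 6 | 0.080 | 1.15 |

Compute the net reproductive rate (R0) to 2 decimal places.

2.71

lx·mx by age: 0, 0, 0.94089, 0.8379, 0.48776, 0.35258, 0.092
R0 = Σ lx·mx = 2.71113 → 2.71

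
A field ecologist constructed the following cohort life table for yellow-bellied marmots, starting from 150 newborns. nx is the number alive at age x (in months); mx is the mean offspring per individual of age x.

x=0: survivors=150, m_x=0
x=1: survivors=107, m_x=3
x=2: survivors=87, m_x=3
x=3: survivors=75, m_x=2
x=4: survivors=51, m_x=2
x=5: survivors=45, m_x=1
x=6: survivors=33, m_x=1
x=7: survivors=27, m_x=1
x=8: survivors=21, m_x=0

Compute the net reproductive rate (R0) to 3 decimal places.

6.260

lx = nx/n0 = nx/150: 1, 0.71333…, 0.58, 0.5, 0.34, 0.3, 0.22, 0.18, 0.14
lx·mx by age: 0, 2.14…, 1.74, 1, 0.68, 0.3, 0.22, 0.18, 0
R0 = Σ lx·mx = 6.26… → 6.260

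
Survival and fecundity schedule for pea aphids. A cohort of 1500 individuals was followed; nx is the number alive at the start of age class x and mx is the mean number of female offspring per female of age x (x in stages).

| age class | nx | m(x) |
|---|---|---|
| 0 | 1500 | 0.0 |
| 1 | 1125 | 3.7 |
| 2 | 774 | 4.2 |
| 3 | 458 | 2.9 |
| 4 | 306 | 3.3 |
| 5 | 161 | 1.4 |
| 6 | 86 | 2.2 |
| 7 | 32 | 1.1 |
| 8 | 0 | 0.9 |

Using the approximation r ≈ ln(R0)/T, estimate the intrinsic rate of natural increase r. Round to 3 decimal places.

lx = nx/n0 = nx/1500: 1, 0.75, 0.516, 0.30533…, 0.204, 0.10733…, 0.05733…, 0.02133…, 0
R0 = Σ lx·mx = 0 + 2.775 + 2.1672 + 0.88547… + 0.6732 + 0.15027… + 0.12613… + 0.02347… + 0 = 6.800733…
Σ x·lx·mx = 14.131…; T = 14.131…/6.800733… = 2.07786…
r ≈ ln(R0)/T = ln(6.800733…)/2.07786… = 0.9226… → 0.923

0.923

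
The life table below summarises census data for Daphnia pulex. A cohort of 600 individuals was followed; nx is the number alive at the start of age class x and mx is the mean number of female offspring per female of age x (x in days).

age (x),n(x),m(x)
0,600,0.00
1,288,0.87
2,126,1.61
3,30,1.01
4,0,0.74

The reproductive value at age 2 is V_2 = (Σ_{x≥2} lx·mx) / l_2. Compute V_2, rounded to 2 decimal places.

1.85

lx = nx/n0 = nx/600: 1, 0.48, 0.21, 0.05, 0
lx·mx for x ≥ 2: 0.3381, 0.0505, 0 → sum = 0.3886
V_2 = 0.3886 / l_2 = 0.3886 / 0.21 = 1.850476… → 1.85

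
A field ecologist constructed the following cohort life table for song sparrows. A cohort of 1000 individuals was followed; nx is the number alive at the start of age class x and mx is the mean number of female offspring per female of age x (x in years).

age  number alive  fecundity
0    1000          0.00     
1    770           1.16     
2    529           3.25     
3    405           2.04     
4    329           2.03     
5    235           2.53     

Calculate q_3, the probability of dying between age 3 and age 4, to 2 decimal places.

0.19

lx = nx/n0 = nx/1000: 1, 0.77, 0.529, 0.405, 0.329, 0.235
q_3 = (l_3 − l_4) / l_3 = (0.405 − 0.329) / 0.405
     = 0.076 / 0.405 = 0.187654… → 0.19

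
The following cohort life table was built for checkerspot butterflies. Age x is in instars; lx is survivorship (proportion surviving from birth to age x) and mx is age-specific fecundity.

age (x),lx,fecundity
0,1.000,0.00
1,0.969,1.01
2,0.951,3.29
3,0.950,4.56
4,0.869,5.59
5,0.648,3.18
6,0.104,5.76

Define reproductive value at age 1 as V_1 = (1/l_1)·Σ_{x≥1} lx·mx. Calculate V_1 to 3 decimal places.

16.467

lx·mx for x ≥ 1: 0.97869, 3.12879, 4.332, 4.85771, 2.06064, 0.59904 → sum = 15.95687
V_1 = 15.95687 / l_1 = 15.95687 / 0.969 = 16.467358… → 16.467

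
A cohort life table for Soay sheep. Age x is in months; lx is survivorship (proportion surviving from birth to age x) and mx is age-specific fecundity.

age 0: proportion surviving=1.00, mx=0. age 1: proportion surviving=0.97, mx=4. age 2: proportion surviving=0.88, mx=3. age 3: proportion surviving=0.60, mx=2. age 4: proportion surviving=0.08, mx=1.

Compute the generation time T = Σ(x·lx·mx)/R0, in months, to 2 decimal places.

1.68

lx·mx: 0, 3.88, 2.64, 1.2, 0.08 → R0 = 7.8
x·lx·mx: 0, 3.88, 5.28, 3.6, 0.32 → Σ = 13.08
T = 13.08 / 7.8 = 1.676923… → 1.68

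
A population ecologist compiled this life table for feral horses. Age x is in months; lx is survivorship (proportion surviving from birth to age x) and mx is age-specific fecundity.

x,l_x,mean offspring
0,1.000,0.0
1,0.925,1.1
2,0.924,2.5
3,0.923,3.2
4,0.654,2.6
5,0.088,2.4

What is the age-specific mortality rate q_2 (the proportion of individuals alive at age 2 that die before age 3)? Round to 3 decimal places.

q_2 = (l_2 − l_3) / l_2 = (0.924 − 0.923) / 0.924
     = 0.001 / 0.924 = 0.001082… → 0.001

0.001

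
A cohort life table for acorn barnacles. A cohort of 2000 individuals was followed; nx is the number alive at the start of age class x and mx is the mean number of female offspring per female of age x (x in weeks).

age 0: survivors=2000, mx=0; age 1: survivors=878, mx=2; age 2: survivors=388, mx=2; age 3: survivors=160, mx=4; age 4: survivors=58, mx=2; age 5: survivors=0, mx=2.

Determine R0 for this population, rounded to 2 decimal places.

1.64

lx = nx/n0 = nx/2000: 1, 0.439, 0.194, 0.08, 0.029, 0
lx·mx by age: 0, 0.878, 0.388, 0.32, 0.058, 0
R0 = Σ lx·mx = 1.644 → 1.64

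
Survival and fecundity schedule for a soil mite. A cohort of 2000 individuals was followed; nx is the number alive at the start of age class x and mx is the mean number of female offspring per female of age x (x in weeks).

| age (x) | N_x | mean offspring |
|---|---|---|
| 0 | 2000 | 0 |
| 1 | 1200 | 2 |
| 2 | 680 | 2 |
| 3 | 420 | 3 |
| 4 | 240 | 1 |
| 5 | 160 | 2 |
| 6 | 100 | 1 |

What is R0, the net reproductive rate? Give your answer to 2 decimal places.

lx = nx/n0 = nx/2000: 1, 0.6, 0.34, 0.21, 0.12, 0.08, 0.05
lx·mx by age: 0, 1.2, 0.68, 0.63, 0.12, 0.16, 0.05
R0 = Σ lx·mx = 2.84 → 2.84

2.84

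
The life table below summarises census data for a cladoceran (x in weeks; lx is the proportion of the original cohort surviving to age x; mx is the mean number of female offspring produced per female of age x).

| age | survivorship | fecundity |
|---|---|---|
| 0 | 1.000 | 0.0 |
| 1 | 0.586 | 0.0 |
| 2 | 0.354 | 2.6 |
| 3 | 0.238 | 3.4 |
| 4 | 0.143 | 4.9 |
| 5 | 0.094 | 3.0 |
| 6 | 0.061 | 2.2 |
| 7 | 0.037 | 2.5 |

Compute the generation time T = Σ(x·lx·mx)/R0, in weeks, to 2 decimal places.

lx·mx: 0, 0, 0.9204, 0.8092, 0.7007, 0.282, 0.1342, 0.0925 → R0 = 2.939
x·lx·mx: 0, 0, 1.8408, 2.4276, 2.8028, 1.41, 0.8052, 0.6475 → Σ = 9.9339
T = 9.9339 / 2.939 = 3.380027… → 3.38

3.38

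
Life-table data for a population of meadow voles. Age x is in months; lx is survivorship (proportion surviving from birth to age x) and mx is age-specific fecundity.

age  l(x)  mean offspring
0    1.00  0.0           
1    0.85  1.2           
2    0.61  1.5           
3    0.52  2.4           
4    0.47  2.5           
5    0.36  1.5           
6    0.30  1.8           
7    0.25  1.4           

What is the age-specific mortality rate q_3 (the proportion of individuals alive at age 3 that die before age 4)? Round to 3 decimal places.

0.096

q_3 = (l_3 − l_4) / l_3 = (0.52 − 0.47) / 0.52
     = 0.05 / 0.52 = 0.096154… → 0.096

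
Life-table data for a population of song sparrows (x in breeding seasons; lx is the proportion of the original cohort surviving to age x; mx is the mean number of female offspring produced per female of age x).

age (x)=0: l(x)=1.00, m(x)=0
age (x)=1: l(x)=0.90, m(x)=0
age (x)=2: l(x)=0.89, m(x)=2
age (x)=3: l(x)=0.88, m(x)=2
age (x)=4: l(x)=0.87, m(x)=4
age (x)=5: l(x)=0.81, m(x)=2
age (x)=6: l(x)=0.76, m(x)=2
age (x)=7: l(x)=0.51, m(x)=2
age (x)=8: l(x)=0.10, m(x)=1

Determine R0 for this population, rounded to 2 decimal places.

lx·mx by age: 0, 0, 1.78, 1.76, 3.48, 1.62, 1.52, 1.02, 0.1
R0 = Σ lx·mx = 11.28 → 11.28

11.28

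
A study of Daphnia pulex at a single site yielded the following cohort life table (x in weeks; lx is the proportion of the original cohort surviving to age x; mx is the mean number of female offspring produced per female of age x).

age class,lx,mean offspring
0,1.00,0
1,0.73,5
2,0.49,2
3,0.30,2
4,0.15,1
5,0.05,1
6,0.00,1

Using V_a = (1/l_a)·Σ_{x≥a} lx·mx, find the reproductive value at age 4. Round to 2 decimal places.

1.33

lx·mx for x ≥ 4: 0.15, 0.05, 0 → sum = 0.2
V_4 = 0.2 / l_4 = 0.2 / 0.15 = 1.333333… → 1.33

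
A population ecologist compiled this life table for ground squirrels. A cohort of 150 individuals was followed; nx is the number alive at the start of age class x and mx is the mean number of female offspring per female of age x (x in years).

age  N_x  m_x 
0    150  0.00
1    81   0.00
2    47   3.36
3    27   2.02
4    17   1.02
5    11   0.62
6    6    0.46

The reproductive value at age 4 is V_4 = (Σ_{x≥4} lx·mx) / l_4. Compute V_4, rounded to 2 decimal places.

lx = nx/n0 = nx/150: 1, 0.54, 0.31333…, 0.18, 0.11333…, 0.07333…, 0.04
lx·mx for x ≥ 4: 0.1156…, 0.045467…, 0.0184 → sum = 0.179467…
V_4 = 0.179467… / l_4 = 0.179467… / 0.113333… = 1.583529… → 1.58

1.58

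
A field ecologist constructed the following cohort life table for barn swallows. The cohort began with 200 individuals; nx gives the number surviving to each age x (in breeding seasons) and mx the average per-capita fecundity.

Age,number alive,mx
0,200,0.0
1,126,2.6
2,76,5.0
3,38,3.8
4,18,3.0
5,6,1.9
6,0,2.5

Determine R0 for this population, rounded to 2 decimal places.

lx = nx/n0 = nx/200: 1, 0.63, 0.38, 0.19, 0.09, 0.03, 0
lx·mx by age: 0, 1.638, 1.9, 0.722, 0.27, 0.057, 0
R0 = Σ lx·mx = 4.587 → 4.59

4.59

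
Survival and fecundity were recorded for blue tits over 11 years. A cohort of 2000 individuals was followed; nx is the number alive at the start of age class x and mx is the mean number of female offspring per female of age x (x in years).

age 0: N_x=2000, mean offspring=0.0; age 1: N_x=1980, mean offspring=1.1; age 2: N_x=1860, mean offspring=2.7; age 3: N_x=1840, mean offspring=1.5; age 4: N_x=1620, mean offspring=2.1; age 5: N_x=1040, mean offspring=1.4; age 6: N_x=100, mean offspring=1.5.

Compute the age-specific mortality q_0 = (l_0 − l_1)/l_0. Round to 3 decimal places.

lx = nx/n0 = nx/2000: 1, 0.99, 0.93, 0.92, 0.81, 0.52, 0.05
q_0 = (l_0 − l_1) / l_0 = (1 − 0.99) / 1
     = 0.01 / 1 = 0.01 → 0.010

0.010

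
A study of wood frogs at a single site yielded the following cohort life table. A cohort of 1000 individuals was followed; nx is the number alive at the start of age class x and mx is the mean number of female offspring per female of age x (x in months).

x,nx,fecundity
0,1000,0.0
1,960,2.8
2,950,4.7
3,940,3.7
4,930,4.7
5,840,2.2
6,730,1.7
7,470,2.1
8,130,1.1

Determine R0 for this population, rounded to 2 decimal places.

lx = nx/n0 = nx/1000: 1, 0.96, 0.95, 0.94, 0.93, 0.84, 0.73, 0.47, 0.13
lx·mx by age: 0, 2.688, 4.465, 3.478, 4.371, 1.848, 1.241, 0.987, 0.143
R0 = Σ lx·mx = 19.221 → 19.22

19.22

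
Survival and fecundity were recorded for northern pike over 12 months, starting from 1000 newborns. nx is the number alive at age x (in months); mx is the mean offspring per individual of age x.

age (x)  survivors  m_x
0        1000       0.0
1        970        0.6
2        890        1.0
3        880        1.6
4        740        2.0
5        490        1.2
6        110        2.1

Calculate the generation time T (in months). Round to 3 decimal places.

lx = nx/n0 = nx/1000: 1, 0.97, 0.89, 0.88, 0.74, 0.49, 0.11
lx·mx: 0, 0.582, 0.89, 1.408, 1.48, 0.588, 0.231 → R0 = 5.179
x·lx·mx: 0, 0.582, 1.78, 4.224, 5.92, 2.94, 1.386 → Σ = 16.832
T = 16.832 / 5.179 = 3.250048… → 3.250

3.250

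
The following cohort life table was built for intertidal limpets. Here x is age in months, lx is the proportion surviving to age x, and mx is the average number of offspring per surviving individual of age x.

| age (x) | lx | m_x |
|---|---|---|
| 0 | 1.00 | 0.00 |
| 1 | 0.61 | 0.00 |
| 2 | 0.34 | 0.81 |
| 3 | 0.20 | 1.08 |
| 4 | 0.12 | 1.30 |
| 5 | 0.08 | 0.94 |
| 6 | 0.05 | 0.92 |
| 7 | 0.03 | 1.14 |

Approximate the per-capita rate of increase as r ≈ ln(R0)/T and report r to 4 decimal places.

R0 = Σ lx·mx = 0 + 0 + 0.2754 + 0.216 + 0.156 + 0.0752 + 0.046 + 0.0342 = 0.8028
Σ x·lx·mx = 2.7142; T = 2.7142/0.8028 = 3.38092…
r ≈ ln(R0)/T = ln(0.8028)/3.38092… = -0.064967… → -0.0650

-0.0650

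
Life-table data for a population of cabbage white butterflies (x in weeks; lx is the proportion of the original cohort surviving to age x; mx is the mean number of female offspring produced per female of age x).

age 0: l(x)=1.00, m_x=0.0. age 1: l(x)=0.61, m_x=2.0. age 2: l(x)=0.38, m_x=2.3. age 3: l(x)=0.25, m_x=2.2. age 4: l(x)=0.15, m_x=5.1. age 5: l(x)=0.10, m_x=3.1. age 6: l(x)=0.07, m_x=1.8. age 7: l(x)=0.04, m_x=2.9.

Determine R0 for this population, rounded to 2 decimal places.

3.96

lx·mx by age: 0, 1.22, 0.874, 0.55, 0.765, 0.31, 0.126, 0.116
R0 = Σ lx·mx = 3.961 → 3.96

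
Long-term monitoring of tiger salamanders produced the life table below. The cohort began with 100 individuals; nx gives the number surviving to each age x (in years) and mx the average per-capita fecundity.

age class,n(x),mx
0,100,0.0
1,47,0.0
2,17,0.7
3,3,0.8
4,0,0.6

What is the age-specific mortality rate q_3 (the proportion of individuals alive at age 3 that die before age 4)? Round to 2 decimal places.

1.00

lx = nx/n0 = nx/100: 1, 0.47, 0.17, 0.03, 0
q_3 = (l_3 − l_4) / l_3 = (0.03 − 0) / 0.03
     = 0.03 / 0.03 = 1 → 1.00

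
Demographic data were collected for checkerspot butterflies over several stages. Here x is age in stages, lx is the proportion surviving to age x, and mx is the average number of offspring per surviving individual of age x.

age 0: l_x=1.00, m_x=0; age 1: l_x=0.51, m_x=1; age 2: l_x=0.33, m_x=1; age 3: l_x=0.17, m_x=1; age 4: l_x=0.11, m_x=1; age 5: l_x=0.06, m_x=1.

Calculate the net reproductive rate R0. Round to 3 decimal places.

1.180

lx·mx by age: 0, 0.51, 0.33, 0.17, 0.11, 0.06
R0 = Σ lx·mx = 1.18 → 1.180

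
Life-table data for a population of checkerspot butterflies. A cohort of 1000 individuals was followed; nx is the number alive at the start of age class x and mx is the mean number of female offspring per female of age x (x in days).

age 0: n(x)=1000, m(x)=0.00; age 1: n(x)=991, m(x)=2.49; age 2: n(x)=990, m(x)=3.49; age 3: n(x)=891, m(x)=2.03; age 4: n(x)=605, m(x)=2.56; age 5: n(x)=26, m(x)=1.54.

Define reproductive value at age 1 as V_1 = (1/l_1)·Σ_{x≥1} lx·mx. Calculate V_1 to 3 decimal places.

9.405

lx = nx/n0 = nx/1000: 1, 0.991, 0.99, 0.891, 0.605, 0.026
lx·mx for x ≥ 1: 2.46759, 3.4551, 1.80873, 1.5488, 0.04004 → sum = 9.32026
V_1 = 9.32026 / l_1 = 9.32026 / 0.991 = 9.404904… → 9.405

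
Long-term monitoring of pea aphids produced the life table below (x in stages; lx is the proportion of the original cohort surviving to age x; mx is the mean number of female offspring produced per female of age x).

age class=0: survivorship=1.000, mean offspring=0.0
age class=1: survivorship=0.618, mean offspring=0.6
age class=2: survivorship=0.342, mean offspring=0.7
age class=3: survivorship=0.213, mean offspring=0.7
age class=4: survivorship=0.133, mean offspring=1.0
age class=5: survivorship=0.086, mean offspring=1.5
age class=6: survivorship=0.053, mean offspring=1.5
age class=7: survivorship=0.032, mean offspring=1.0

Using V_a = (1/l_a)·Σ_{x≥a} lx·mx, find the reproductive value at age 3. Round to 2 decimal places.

2.45

lx·mx for x ≥ 3: 0.1491, 0.133, 0.129, 0.0795, 0.032 → sum = 0.5226
V_3 = 0.5226 / l_3 = 0.5226 / 0.213 = 2.453521… → 2.45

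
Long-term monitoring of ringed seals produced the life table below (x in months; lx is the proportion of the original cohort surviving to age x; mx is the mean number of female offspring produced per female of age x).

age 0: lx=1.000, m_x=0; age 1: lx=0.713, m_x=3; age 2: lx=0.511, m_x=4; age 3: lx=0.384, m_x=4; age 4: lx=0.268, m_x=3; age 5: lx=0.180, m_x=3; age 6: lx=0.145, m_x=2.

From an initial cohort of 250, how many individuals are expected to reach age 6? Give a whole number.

36

Expected survivors = N0 · l_6 = 250 × 0.145 = 36.25 → 36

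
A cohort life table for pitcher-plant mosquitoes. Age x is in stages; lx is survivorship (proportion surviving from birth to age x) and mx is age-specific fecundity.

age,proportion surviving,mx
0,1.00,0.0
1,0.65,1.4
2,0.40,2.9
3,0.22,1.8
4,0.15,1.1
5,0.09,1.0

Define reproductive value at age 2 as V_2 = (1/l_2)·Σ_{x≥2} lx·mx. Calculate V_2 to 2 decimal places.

4.53

lx·mx for x ≥ 2: 1.16, 0.396, 0.165, 0.09 → sum = 1.811
V_2 = 1.811 / l_2 = 1.811 / 0.4 = 4.5275 → 4.53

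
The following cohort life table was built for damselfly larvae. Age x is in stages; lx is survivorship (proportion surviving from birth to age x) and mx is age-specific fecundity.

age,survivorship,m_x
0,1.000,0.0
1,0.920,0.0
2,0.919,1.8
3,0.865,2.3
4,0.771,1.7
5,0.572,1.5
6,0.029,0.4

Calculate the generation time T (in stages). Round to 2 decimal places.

3.24

lx·mx: 0, 0, 1.6542, 1.9895, 1.3107, 0.858, 0.0116 → R0 = 5.824
x·lx·mx: 0, 0, 3.3084, 5.9685, 5.2428, 4.29, 0.0696 → Σ = 18.8793
T = 18.8793 / 5.824 = 3.241638… → 3.24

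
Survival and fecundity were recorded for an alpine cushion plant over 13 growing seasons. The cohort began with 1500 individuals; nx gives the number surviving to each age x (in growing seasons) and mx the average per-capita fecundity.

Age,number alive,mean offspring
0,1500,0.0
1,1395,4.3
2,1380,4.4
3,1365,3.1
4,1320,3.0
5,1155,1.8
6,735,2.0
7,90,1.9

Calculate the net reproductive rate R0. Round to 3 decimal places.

15.988

lx = nx/n0 = nx/1500: 1, 0.93, 0.92, 0.91, 0.88, 0.77, 0.49, 0.06
lx·mx by age: 0, 3.999, 4.048, 2.821, 2.64, 1.386, 0.98, 0.114
R0 = Σ lx·mx = 15.988 → 15.988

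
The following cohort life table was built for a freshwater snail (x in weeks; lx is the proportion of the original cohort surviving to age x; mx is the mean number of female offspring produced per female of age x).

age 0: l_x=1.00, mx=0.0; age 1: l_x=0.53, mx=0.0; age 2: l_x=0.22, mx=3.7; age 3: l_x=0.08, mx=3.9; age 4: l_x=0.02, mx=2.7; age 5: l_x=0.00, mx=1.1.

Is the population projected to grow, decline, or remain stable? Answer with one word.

R0 = Σ lx·mx = 0 + 0 + 0.814 + 0.312 + 0.054 + 0 = 1.18
R0 > 1, so the population is growing.

growing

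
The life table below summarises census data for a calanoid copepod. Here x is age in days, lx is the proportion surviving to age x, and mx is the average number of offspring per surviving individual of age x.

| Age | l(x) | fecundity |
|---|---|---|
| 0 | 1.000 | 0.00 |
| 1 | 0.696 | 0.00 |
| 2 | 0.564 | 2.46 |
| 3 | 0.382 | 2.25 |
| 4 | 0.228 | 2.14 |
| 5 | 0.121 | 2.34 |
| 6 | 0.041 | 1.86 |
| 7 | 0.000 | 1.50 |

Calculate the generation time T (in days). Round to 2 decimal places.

2.97

lx·mx: 0, 0, 1.38744, 0.8595, 0.48792, 0.28314, 0.07626, 0 → R0 = 3.09426
x·lx·mx: 0, 0, 2.77488, 2.5785, 1.95168, 1.4157, 0.45756, 0 → Σ = 9.17832
T = 9.17832 / 3.09426 = 2.966241… → 2.97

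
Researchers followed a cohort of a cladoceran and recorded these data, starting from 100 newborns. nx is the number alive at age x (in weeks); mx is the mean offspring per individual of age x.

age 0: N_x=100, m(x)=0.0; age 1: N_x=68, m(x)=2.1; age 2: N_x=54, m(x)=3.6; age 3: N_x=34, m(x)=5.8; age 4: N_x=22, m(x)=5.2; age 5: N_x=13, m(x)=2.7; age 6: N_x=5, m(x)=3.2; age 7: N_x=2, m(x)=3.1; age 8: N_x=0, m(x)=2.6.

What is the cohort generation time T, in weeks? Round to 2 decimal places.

lx = nx/n0 = nx/100: 1, 0.68, 0.54, 0.34, 0.22, 0.13, 0.05, 0.02, 0
lx·mx: 0, 1.428, 1.944, 1.972, 1.144, 0.351, 0.16, 0.062, 0 → R0 = 7.061
x·lx·mx: 0, 1.428, 3.888, 5.916, 4.576, 1.755, 0.96, 0.434, 0 → Σ = 18.957
T = 18.957 / 7.061 = 2.684747… → 2.68

2.68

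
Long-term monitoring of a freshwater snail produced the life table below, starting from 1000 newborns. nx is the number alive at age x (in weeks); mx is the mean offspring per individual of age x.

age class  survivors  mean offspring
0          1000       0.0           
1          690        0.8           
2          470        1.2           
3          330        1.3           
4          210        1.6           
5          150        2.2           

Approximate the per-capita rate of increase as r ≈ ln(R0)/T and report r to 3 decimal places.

0.294

lx = nx/n0 = nx/1000: 1, 0.69, 0.47, 0.33, 0.21, 0.15
R0 = Σ lx·mx = 0 + 0.552 + 0.564 + 0.429 + 0.336 + 0.33 = 2.211
Σ x·lx·mx = 5.961; T = 5.961/2.211 = 2.69607…
r ≈ ln(R0)/T = ln(2.211)/2.69607… = 0.2943… → 0.294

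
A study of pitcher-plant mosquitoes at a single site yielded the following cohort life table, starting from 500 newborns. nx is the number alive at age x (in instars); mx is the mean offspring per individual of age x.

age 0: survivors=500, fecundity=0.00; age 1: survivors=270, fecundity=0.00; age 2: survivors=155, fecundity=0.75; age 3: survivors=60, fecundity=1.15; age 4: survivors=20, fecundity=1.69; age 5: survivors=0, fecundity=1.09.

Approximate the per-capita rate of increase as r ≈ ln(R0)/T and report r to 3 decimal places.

lx = nx/n0 = nx/500: 1, 0.54, 0.31, 0.12, 0.04, 0
R0 = Σ lx·mx = 0 + 0 + 0.2325 + 0.138 + 0.0676 + 0 = 0.4381
Σ x·lx·mx = 1.1494; T = 1.1494/0.4381 = 2.6236…
r ≈ ln(R0)/T = ln(0.4381)/2.6236… = -0.31457… → -0.315

-0.315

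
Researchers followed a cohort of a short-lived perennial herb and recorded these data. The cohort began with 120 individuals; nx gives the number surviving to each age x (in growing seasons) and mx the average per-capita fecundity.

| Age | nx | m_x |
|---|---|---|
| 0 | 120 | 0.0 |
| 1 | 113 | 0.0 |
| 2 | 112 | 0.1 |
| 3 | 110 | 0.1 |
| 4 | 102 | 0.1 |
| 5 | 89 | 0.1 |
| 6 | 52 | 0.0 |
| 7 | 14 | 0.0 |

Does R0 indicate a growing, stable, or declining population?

lx = nx/n0 = nx/120: 1, 0.94167…, 0.93333…, 0.91667…, 0.85, 0.74167…, 0.43333…, 0.11667…
R0 = Σ lx·mx = 0 + 0 + 0.093333… + 0.091667… + 0.085 + 0.074167… + 0 + 0 = 0.344167…
R0 < 1, so the population is declining.

declining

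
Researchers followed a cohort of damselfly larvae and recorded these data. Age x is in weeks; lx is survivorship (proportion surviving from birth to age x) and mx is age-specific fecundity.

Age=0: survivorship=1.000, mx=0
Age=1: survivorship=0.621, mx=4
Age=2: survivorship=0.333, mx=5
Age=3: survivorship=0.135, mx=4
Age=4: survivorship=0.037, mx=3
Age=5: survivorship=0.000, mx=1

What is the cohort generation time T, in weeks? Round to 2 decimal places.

1.64

lx·mx: 0, 2.484, 1.665, 0.54, 0.111, 0 → R0 = 4.8
x·lx·mx: 0, 2.484, 3.33, 1.62, 0.444, 0 → Σ = 7.878
T = 7.878 / 4.8 = 1.64125 → 1.64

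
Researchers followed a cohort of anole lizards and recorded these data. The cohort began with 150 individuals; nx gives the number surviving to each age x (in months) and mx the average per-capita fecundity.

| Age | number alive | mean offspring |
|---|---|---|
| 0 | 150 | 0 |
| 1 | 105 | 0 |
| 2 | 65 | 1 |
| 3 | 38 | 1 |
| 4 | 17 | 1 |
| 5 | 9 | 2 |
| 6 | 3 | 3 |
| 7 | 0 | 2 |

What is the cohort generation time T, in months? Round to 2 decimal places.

lx = nx/n0 = nx/150: 1, 0.7, 0.43333…, 0.25333…, 0.11333…, 0.06, 0.02, 0
lx·mx: 0, 0, 0.433333…, 0.253333…, 0.113333…, 0.12, 0.06, 0 → R0 = 0.98…
x·lx·mx: 0, 0, 0.866667…, 0.76…, 0.453333…, 0.6, 0.36, 0 → Σ = 3.04…
T = 3.04… / 0.98… = 3.102041… → 3.10

3.10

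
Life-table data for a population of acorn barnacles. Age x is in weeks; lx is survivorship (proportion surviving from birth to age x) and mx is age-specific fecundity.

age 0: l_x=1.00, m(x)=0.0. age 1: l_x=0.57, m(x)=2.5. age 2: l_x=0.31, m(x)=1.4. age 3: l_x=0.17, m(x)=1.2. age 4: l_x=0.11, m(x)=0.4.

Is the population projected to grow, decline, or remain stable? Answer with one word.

growing

R0 = Σ lx·mx = 0 + 1.425 + 0.434 + 0.204 + 0.044 = 2.107
R0 > 1, so the population is growing.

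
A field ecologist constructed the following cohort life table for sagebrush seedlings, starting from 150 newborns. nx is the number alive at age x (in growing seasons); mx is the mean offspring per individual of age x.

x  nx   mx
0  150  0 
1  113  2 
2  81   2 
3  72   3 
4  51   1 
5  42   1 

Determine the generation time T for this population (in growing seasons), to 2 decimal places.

2.31

lx = nx/n0 = nx/150: 1, 0.75333…, 0.54, 0.48, 0.34, 0.28
lx·mx: 0, 1.506667…, 1.08, 1.44, 0.34, 0.28 → R0 = 4.646667…
x·lx·mx: 0, 1.506667…, 2.16, 4.32, 1.36, 1.4 → Σ = 10.746667…
T = 10.746667… / 4.646667… = 2.312769… → 2.31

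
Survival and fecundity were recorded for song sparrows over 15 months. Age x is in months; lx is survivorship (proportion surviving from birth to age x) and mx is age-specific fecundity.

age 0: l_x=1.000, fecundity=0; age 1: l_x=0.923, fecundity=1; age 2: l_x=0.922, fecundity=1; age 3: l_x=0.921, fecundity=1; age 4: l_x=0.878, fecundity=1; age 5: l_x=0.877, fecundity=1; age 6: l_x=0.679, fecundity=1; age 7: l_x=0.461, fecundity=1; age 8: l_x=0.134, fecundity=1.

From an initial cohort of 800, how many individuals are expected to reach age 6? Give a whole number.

Expected survivors = N0 · l_6 = 800 × 0.679 = 543.2 → 543

543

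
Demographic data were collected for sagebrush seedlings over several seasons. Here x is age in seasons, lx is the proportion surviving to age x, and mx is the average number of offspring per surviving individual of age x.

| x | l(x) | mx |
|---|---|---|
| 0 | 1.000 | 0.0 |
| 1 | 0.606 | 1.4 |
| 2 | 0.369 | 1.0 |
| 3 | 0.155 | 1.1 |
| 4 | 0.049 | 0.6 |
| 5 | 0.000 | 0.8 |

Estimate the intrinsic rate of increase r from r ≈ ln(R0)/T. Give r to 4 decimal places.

R0 = Σ lx·mx = 0 + 0.8484 + 0.369 + 0.1705 + 0.0294 + 0 = 1.4173
Σ x·lx·mx = 2.2155; T = 2.2155/1.4173 = 1.56318…
r ≈ ln(R0)/T = ln(1.4173)/1.56318… = 0.223105… → 0.2231

0.2231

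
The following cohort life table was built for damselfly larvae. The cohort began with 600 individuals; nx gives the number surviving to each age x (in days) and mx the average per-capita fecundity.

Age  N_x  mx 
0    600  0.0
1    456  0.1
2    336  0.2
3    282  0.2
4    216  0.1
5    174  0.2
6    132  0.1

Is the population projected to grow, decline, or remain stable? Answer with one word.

declining

lx = nx/n0 = nx/600: 1, 0.76, 0.56, 0.47, 0.36, 0.29, 0.22
R0 = Σ lx·mx = 0 + 0.076 + 0.112 + 0.094 + 0.036 + 0.058 + 0.022 = 0.398
R0 < 1, so the population is declining.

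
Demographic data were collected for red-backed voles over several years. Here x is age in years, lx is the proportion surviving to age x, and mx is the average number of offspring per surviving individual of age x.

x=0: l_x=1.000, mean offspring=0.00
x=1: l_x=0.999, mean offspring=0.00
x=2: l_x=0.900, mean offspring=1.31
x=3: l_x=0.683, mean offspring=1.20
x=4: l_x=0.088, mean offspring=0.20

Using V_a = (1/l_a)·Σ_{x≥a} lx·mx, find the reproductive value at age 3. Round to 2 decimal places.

lx·mx for x ≥ 3: 0.8196, 0.0176 → sum = 0.8372
V_3 = 0.8372 / l_3 = 0.8372 / 0.683 = 1.225769… → 1.23

1.23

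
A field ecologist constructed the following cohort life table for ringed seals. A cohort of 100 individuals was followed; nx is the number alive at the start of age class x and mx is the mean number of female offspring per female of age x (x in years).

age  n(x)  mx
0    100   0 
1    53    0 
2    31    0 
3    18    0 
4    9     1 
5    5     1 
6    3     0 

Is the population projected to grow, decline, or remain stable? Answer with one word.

declining

lx = nx/n0 = nx/100: 1, 0.53, 0.31, 0.18, 0.09, 0.05, 0.03
R0 = Σ lx·mx = 0 + 0 + 0 + 0 + 0.09 + 0.05 + 0 = 0.14
R0 < 1, so the population is declining.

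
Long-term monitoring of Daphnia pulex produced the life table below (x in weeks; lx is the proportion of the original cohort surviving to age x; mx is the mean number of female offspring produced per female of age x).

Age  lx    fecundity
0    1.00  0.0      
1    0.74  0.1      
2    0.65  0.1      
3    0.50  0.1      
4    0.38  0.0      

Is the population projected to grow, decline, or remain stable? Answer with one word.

R0 = Σ lx·mx = 0 + 0.074 + 0.065 + 0.05 + 0 = 0.189
R0 < 1, so the population is declining.

declining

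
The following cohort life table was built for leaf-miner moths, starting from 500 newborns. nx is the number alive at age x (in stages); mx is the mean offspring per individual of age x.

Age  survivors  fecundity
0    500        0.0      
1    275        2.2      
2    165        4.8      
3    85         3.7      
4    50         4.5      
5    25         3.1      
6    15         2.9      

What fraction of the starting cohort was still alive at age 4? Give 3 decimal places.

l_4 = n_4/n_0 = 50/500 = 0.1 → 0.100

0.100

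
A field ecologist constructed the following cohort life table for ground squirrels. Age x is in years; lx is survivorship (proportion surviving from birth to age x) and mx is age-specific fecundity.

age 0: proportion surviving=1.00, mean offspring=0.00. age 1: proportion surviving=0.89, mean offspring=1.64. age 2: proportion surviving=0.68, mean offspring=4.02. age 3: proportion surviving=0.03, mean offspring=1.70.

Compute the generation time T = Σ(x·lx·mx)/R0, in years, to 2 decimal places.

1.67

lx·mx: 0, 1.4596, 2.7336, 0.051 → R0 = 4.2442
x·lx·mx: 0, 1.4596, 5.4672, 0.153 → Σ = 7.0798
T = 7.0798 / 4.2442 = 1.668112… → 1.67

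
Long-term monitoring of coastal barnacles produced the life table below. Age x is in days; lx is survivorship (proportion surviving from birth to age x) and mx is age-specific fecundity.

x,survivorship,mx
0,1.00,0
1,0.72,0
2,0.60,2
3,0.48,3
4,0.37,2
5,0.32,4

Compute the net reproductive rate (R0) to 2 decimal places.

4.66

lx·mx by age: 0, 0, 1.2, 1.44, 0.74, 1.28
R0 = Σ lx·mx = 4.66 → 4.66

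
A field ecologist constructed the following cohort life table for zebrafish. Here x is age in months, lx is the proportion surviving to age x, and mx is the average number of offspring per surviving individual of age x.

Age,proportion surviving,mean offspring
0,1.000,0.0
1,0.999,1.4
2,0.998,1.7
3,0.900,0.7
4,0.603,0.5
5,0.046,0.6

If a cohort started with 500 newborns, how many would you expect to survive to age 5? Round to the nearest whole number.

Expected survivors = N0 · l_5 = 500 × 0.046 = 23 → 23

23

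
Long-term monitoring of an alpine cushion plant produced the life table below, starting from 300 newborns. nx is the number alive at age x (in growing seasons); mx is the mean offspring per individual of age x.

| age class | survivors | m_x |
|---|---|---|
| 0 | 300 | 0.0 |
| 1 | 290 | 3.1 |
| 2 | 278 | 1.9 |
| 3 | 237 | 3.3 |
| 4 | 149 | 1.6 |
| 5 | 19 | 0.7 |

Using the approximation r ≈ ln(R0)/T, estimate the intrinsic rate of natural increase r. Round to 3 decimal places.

0.973

lx = nx/n0 = nx/300: 1, 0.96667…, 0.92667…, 0.79, 0.49667…, 0.06333…
R0 = Σ lx·mx = 0 + 2.99667… + 1.76067… + 2.607 + 0.79467… + 0.04433… = 8.203333…
Σ x·lx·mx = 17.739333…; T = 17.739333…/8.203333… = 2.16245…
r ≈ ln(R0)/T = ln(8.203333…)/2.16245… = 0.97322… → 0.973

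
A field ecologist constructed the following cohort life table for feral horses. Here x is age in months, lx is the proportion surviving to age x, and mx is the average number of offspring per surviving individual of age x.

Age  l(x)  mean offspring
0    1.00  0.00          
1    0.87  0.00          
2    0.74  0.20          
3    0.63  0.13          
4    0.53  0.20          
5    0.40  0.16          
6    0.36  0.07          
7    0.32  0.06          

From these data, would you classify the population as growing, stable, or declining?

declining

R0 = Σ lx·mx = 0 + 0 + 0.148 + 0.0819 + 0.106 + 0.064 + 0.0252 + 0.0192 = 0.4443
R0 < 1, so the population is declining.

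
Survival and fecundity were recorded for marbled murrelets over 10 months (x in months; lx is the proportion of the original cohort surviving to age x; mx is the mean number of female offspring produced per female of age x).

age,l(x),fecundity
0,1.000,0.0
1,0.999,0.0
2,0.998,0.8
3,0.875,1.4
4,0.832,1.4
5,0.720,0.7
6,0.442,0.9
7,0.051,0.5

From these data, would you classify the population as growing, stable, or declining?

growing

R0 = Σ lx·mx = 0 + 0 + 0.7984 + 1.225 + 1.1648 + 0.504 + 0.3978 + 0.0255 = 4.1155
R0 > 1, so the population is growing.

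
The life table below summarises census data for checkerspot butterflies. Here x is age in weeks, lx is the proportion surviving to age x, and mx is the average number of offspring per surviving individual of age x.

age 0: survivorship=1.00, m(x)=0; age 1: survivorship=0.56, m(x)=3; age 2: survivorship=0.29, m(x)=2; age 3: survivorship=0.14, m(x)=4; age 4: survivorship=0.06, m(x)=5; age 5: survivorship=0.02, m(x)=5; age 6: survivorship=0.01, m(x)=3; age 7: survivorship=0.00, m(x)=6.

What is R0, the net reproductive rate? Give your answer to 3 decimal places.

3.250

lx·mx by age: 0, 1.68, 0.58, 0.56, 0.3, 0.1, 0.03, 0
R0 = Σ lx·mx = 3.25 → 3.250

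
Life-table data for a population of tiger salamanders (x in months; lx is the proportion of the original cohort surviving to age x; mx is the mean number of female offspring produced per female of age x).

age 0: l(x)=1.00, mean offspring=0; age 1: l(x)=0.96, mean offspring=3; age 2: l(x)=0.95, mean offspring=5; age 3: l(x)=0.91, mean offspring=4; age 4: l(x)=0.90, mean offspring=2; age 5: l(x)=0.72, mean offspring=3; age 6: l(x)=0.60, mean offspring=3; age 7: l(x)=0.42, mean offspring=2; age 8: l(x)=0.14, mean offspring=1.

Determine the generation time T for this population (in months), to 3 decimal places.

3.282

lx·mx: 0, 2.88, 4.75, 3.64, 1.8, 2.16, 1.8, 0.84, 0.14 → R0 = 18.01
x·lx·mx: 0, 2.88, 9.5, 10.92, 7.2, 10.8, 10.8, 5.88, 1.12 → Σ = 59.1
T = 59.1 / 18.01 = 3.28151… → 3.282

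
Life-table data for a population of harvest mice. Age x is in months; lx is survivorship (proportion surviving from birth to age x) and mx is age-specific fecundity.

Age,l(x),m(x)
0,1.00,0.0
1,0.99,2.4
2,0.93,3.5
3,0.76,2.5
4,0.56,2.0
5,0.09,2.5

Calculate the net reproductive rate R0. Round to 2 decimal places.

lx·mx by age: 0, 2.376, 3.255, 1.9, 1.12, 0.225
R0 = Σ lx·mx = 8.876 → 8.88

8.88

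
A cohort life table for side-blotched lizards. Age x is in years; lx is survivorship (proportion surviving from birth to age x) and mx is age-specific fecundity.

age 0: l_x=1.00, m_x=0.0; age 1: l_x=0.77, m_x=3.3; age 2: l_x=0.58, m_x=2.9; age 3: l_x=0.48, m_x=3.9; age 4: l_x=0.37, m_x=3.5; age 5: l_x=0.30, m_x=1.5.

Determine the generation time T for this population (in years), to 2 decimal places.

2.42

lx·mx: 0, 2.541, 1.682, 1.872, 1.295, 0.45 → R0 = 7.84
x·lx·mx: 0, 2.541, 3.364, 5.616, 5.18, 2.25 → Σ = 18.951
T = 18.951 / 7.84 = 2.417219… → 2.42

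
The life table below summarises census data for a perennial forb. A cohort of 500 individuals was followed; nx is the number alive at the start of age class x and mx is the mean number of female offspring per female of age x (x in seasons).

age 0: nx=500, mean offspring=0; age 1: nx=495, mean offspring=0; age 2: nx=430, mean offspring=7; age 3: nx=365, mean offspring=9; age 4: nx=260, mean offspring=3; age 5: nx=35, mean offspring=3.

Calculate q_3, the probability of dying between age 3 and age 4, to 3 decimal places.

lx = nx/n0 = nx/500: 1, 0.99, 0.86, 0.73, 0.52, 0.07
q_3 = (l_3 − l_4) / l_3 = (0.73 − 0.52) / 0.73
     = 0.21 / 0.73 = 0.287671… → 0.288

0.288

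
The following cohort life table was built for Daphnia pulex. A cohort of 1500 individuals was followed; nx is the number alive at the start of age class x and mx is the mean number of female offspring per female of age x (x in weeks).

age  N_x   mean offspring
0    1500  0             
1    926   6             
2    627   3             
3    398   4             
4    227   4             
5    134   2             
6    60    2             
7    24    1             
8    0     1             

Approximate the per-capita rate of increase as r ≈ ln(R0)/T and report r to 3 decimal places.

lx = nx/n0 = nx/1500: 1, 0.61733…, 0.418, 0.26533…, 0.15133…, 0.08933…, 0.04, 0.016, 0
R0 = Σ lx·mx = 0 + 3.704… + 1.254 + 1.06133… + 0.60533… + 0.17867… + 0.08 + 0.016 + 0 = 6.899333…
Σ x·lx·mx = 13.302667…; T = 13.302667…/6.899333… = 1.92811…
r ≈ ln(R0)/T = ln(6.899333…)/1.92811… = 1.00172… → 1.002

1.002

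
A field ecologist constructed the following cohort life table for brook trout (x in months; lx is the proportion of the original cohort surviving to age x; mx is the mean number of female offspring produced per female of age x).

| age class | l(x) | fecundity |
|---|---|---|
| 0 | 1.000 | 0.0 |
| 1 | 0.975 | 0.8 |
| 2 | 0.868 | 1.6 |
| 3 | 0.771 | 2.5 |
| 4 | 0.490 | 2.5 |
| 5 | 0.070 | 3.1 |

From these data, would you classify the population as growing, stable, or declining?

R0 = Σ lx·mx = 0 + 0.78 + 1.3888 + 1.9275 + 1.225 + 0.217 = 5.5383
R0 > 1, so the population is growing.

growing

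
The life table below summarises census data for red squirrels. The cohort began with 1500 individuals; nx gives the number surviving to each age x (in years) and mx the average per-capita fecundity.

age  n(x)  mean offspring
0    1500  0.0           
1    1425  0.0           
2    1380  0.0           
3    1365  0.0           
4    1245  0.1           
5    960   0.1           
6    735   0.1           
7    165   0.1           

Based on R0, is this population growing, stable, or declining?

declining

lx = nx/n0 = nx/1500: 1, 0.95, 0.92, 0.91, 0.83, 0.64, 0.49, 0.11
R0 = Σ lx·mx = 0 + 0 + 0 + 0 + 0.083 + 0.064 + 0.049 + 0.011 = 0.207
R0 < 1, so the population is declining.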